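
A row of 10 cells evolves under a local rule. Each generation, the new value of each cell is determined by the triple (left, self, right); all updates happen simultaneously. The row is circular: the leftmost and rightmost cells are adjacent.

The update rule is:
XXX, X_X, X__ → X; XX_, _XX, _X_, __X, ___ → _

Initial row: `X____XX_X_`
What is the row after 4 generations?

X_X_X_____

_X_____X_X
X_X_____X_
_X_X_____X
X_X_X_____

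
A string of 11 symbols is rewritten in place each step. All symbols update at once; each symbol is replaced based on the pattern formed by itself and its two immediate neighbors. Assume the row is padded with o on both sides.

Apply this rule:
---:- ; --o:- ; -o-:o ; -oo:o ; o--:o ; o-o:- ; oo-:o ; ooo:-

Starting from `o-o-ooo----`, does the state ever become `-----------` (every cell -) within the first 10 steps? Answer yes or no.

step 1: o-o-o-oo---
step 2: o-o-o-ooo--
step 3: o-o-o-o-oo-
step 4: o-o-o-o-oo-  (fixed point — unchanged through step 10)
step 10 is o-o-o-o-oo-, still not uniform -

no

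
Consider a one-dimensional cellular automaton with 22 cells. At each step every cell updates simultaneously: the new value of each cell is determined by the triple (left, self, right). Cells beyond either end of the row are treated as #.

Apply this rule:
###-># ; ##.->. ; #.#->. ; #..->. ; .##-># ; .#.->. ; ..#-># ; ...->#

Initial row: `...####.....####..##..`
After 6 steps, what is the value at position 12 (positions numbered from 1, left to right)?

.

.#####..#######..##..#
.####..#######..##..##
.###..#######..##..###
.##..#######..##..####
.#..#######..##..#####
...#######..##..######
position 12 holds .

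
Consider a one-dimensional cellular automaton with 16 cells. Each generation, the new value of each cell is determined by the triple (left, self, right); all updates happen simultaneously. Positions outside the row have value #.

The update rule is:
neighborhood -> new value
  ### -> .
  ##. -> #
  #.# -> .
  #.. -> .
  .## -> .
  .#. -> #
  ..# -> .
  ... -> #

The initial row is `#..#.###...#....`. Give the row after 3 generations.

#..#.#.#.#.#..#.

#..#...#.#.#.##.
#..#.#.#.#.#..#.
#..#.#.#.#.#..#.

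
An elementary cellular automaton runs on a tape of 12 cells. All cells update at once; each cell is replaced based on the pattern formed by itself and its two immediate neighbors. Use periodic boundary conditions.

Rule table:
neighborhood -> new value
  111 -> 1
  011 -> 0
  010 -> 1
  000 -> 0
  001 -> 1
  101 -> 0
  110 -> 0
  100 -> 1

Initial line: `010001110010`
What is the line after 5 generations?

111010101111
110010100111
101110111011
000100010001
101110111011

101110111011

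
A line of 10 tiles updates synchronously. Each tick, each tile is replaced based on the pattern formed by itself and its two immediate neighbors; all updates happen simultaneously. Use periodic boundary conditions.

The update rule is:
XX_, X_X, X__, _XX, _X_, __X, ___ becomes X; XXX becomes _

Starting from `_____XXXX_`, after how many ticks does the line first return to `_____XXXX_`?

tick 1: XXXXXX__XX
tick 2: _____XXXX_

2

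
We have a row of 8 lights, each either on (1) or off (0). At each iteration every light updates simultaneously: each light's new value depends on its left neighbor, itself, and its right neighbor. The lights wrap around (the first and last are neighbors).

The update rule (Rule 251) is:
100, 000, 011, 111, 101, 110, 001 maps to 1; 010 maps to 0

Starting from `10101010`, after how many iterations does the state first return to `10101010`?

01010101
10101010

2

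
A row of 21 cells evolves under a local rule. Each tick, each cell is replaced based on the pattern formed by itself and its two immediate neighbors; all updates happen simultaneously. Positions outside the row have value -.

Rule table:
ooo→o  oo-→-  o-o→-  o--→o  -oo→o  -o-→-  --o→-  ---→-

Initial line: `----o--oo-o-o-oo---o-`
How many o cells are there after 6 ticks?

1

-----o-o------o-o---o
--------o--------o---
---------o--------o--
----------o--------o-
-----------o--------o
------------o--------
count of o: 1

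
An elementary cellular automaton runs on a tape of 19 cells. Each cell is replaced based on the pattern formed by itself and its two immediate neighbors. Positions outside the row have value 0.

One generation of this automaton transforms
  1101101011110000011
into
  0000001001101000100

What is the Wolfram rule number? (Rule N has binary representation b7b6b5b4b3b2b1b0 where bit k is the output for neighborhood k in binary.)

150

position 9: 111 → 1  (bit 7 = 1)
position 1: 110 → 0  (bit 6 = 0)
position 2: 101 → 0  (bit 5 = 0)
position 12: 100 → 1  (bit 4 = 1)
position 0: 011 → 0  (bit 3 = 0)
position 6: 010 → 1  (bit 2 = 1)
position 16: 001 → 1  (bit 1 = 1)
position 13: 000 → 0  (bit 0 = 0)
bits b7..b0 = 10010110 = 150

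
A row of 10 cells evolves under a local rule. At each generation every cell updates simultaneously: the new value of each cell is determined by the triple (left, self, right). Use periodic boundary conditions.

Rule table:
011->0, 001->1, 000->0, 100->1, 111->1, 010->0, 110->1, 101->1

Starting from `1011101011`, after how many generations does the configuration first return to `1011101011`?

1101110101
1110111010
0111011101
1011101110
0101110111
1010111011
1101011101
1110101110
0111010111
1011101011

10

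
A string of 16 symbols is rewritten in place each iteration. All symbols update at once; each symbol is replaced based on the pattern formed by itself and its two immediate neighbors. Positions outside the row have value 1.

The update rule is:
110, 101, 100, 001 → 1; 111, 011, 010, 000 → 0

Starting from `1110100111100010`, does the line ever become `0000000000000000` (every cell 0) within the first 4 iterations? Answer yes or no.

no

0011011000110101
1101101101011010
0110110110101101
1011011011010110
iteration 4 is 1011011011010110, still not uniform 0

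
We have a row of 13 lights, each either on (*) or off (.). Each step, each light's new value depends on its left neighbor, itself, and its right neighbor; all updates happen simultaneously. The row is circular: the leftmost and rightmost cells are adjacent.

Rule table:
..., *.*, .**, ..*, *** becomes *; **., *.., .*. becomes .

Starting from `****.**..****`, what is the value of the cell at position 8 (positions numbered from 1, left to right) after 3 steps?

*

***.**..*****
**.**..******
*.**..*******
position 8 holds *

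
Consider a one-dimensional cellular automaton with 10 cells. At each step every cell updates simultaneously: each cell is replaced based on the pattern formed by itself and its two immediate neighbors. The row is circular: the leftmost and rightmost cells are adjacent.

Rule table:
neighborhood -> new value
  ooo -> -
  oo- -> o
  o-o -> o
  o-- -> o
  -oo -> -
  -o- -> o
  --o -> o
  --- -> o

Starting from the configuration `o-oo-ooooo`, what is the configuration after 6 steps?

step 1: oo-oo-----
step 2: -oo-oooooo
step 3: o-oo-----o
step 4: oo-oooooo-
step 5: -oo-----oo
step 6: o-oooooo-o

o-oooooo-o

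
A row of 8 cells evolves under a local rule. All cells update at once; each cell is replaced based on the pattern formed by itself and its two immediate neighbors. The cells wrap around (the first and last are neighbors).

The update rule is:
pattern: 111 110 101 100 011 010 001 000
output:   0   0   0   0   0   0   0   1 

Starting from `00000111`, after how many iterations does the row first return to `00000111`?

01110000
00000111

2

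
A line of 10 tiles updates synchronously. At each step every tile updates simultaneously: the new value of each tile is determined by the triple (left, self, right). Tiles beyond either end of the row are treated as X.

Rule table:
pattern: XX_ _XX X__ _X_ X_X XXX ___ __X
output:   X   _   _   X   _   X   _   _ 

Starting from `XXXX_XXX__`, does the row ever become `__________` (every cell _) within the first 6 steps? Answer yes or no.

no

XXXX__XX__
XXXX___X__
XXXX___X__  (fixed point — unchanged through step 6)
step 6 is XXXX___X__, still not uniform _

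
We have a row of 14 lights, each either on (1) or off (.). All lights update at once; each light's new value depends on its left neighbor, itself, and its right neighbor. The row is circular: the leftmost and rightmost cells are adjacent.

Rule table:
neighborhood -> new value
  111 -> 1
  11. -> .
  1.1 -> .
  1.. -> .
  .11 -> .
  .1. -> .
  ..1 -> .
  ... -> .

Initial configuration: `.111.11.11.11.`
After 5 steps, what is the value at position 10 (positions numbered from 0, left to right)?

.

step 1: ..1...........
step 2: ..............
step 3: ..............  (fixed point — unchanged through step 5)
position 10 holds .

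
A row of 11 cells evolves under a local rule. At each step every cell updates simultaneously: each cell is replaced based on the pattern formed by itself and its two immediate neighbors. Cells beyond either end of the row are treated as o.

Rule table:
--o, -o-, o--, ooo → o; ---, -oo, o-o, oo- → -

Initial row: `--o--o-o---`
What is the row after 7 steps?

-o--o---ooo

step 1: oooooo-oo-o
step 2: ooooo------
step 3: oooo-o----o
step 4: ooo--oo--o-
step 5: oo-oo--ooo-
step 6: o----oo-o--
step 7: -o--o---ooo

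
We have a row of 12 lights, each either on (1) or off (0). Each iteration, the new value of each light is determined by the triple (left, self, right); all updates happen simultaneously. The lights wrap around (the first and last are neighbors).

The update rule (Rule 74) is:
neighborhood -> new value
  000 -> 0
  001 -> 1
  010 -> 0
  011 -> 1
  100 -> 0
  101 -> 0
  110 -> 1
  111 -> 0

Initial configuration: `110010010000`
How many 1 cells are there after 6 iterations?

iteration 1: 110100100001
iteration 2: 010001000011
iteration 3: 000010000111
iteration 4: 000100001101
iteration 5: 001000011100
iteration 6: 010000110100
count of 1: 4

4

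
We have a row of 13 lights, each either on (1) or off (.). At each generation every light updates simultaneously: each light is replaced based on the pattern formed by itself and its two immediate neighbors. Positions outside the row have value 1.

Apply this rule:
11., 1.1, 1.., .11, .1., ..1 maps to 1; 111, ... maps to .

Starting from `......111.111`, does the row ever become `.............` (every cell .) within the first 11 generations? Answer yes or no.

no

1....11.111..
11..11111.111
.1111...111..
11..11.11.111
.1111111111..
11........111
.11......11..
1111....11111
...11..11....
1.11111111..1
111......1111
generation 11 is 111......1111, still not uniform .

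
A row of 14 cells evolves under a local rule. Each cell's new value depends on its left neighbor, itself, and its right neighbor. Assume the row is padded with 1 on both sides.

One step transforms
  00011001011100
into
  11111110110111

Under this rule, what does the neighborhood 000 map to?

1

At position 1 the neighborhood is 000; the next row has 1 there.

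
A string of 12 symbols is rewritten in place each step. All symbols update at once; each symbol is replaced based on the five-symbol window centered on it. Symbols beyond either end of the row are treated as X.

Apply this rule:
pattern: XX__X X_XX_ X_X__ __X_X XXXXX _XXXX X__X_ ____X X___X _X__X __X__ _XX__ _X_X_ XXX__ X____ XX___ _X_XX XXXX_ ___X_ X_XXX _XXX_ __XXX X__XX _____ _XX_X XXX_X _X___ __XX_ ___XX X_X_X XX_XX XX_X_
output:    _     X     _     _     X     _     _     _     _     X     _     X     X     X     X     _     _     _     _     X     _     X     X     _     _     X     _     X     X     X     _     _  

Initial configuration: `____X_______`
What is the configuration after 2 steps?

_X____X____X
___X____X_XX

___X____X_XX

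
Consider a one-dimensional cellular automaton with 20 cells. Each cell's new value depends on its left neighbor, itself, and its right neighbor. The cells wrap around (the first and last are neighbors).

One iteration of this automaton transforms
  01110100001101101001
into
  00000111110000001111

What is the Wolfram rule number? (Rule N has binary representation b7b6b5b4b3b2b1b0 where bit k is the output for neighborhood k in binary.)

position 2: 111 → 0  (bit 7 = 0)
position 3: 110 → 0  (bit 6 = 0)
position 0: 101 → 0  (bit 5 = 0)
position 6: 100 → 1  (bit 4 = 1)
position 1: 011 → 0  (bit 3 = 0)
position 5: 010 → 1  (bit 2 = 1)
position 9: 001 → 1  (bit 1 = 1)
position 7: 000 → 1  (bit 0 = 1)
bits b7..b0 = 00010111 = 23

23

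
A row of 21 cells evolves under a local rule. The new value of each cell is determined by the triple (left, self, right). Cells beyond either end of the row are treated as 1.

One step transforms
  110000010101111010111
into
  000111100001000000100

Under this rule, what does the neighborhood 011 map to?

At position 11 the neighborhood is 011; the next row has 1 there.

1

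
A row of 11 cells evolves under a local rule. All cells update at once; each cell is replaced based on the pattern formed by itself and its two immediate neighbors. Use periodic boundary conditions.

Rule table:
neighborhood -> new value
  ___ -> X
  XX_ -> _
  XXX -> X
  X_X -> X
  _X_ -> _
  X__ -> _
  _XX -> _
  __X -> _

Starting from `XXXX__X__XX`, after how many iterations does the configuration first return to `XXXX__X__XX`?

4

iteration 1: XXX_______X
iteration 2: XX__XXXXX__
iteration 3: _____XXX___
iteration 4: XXXX__X__XX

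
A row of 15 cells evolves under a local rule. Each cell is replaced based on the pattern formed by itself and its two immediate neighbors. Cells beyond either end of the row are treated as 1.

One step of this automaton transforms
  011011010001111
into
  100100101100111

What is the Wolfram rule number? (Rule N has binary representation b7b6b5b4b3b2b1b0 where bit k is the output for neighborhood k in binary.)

position 12: 111 → 1  (bit 7 = 1)
position 2: 110 → 0  (bit 6 = 0)
position 0: 101 → 1  (bit 5 = 1)
position 8: 100 → 1  (bit 4 = 1)
position 1: 011 → 0  (bit 3 = 0)
position 7: 010 → 0  (bit 2 = 0)
position 10: 001 → 0  (bit 1 = 0)
position 9: 000 → 1  (bit 0 = 1)
bits b7..b0 = 10110001 = 177

177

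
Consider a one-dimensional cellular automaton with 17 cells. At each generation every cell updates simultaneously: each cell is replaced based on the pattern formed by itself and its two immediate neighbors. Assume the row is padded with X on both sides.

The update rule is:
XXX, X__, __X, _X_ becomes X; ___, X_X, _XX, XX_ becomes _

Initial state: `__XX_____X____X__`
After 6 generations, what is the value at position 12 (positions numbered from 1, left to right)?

XX__X___XXX__XXXX
X_XXXX_X_X_XX_XXX
___XX__X_X_____XX
X_X__XXX_XX___X_X
__XXX_X____X_XX__
XX_X__XX__XX___XX
position 12 holds X

X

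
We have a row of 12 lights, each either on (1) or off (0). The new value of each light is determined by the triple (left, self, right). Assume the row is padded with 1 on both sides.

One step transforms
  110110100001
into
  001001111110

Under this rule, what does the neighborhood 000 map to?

At position 8 the neighborhood is 000; the next row has 1 there.

1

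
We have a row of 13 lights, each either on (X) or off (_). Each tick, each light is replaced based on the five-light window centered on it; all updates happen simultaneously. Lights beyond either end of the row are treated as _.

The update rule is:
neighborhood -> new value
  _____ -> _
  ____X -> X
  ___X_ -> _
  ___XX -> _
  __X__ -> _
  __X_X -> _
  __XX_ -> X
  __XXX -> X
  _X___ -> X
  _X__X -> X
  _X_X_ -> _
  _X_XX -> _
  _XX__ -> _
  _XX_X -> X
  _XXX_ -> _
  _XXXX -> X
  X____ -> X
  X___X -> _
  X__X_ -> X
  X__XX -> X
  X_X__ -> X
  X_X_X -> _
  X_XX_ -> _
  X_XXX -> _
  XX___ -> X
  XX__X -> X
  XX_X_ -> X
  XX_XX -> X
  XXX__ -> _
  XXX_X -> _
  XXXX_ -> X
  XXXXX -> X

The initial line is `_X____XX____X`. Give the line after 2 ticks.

tick 1: __XXX_X_XXX__
tick 2: X_X__X_____XX

X_X__X_____XX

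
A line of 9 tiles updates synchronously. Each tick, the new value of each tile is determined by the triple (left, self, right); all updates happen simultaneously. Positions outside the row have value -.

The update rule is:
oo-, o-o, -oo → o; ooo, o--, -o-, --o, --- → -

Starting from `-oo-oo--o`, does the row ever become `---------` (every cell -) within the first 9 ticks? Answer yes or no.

-ooooo---
-o---o---
---------
all cells are - at tick 3

yes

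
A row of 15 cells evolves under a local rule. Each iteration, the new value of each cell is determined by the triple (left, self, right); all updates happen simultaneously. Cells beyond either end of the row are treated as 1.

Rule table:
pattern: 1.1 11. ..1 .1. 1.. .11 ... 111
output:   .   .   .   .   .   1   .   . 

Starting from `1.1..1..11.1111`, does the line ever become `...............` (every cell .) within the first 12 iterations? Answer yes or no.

........1..1...
...............
all cells are . at iteration 2

yes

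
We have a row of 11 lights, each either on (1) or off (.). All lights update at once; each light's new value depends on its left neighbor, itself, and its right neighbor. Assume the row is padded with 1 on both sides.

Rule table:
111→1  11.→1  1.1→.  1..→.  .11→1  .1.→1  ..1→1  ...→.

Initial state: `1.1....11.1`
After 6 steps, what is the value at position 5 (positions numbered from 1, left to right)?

1.1...111.1
1.1..1111.1
1.1.11111.1
1.1.11111.1  (fixed point — unchanged through step 6)
position 5 holds 1

1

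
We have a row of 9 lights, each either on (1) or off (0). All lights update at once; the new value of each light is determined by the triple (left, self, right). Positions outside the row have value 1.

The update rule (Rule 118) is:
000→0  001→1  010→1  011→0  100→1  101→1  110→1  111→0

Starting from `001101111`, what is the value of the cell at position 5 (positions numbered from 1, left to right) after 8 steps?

110110000
011011001
101101110
110110011
011011100
101100111
110111000
011001101
position 5 holds 0

0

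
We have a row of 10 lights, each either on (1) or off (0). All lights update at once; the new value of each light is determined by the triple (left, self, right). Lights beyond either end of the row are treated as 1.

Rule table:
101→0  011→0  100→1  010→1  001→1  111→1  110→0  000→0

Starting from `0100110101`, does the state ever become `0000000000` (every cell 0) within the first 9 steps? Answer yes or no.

0111000100
0010101111
1110100111
1100111011
1011010001
0000011010
1000100010
0101110110
0100100000
step 9 is 0100100000, still not uniform 0

no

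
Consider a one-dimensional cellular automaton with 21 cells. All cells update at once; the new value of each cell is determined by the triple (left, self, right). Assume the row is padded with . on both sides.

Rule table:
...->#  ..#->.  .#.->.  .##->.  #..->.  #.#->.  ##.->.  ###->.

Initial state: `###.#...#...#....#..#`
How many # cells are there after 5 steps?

4

......#...#...##.....
#####...#...#....####
......#...#...##.....  (repeats step 1; period 2)
step 5: ......#...#...##.....
count of #: 4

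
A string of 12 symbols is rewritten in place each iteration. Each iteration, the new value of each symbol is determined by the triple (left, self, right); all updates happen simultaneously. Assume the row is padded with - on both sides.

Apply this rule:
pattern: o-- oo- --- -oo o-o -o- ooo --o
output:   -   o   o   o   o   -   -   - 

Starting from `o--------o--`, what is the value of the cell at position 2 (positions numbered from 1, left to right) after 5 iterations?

o

--oooooo---o
o-o----o-o--
-o--oo--o--o
----oo------
ooo-oo-ooooo
position 2 holds o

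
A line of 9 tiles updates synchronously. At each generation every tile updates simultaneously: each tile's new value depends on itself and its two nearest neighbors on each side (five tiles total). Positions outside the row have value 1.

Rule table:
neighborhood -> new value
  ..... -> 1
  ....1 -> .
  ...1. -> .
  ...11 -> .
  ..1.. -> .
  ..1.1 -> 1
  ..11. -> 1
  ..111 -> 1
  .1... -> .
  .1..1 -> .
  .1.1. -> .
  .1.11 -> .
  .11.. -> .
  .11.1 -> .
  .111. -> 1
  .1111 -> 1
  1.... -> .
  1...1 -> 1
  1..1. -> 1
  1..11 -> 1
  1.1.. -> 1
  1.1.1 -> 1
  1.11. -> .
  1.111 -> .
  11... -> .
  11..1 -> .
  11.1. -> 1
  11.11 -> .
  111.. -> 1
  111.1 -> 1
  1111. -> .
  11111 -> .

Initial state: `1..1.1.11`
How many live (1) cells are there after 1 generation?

1.11.1..1
count of 1: 5

5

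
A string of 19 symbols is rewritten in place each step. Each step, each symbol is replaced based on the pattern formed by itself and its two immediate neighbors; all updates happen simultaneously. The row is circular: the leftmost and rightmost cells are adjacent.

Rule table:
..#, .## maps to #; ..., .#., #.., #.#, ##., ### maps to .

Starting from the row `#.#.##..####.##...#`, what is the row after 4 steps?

.#..##....#...##...

....#..##....#...##
...#..##....#...##.
..#..##....#...##..
.#..##....#...##...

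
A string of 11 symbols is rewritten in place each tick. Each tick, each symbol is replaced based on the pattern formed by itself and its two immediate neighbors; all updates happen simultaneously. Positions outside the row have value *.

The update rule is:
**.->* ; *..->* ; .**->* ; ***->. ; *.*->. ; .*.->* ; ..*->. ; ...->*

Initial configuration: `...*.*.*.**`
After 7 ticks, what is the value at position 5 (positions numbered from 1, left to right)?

.

**.*.*.*.*.
.*.*.*.*.*.
.*.*.*.*.*.  (fixed point — unchanged through tick 7)
position 5 holds .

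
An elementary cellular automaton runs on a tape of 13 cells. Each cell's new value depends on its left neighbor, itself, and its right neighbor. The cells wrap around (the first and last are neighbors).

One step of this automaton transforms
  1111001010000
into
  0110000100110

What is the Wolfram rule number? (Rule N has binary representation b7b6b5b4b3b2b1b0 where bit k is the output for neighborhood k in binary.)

position 1: 111 → 1  (bit 7 = 1)
position 3: 110 → 0  (bit 6 = 0)
position 7: 101 → 1  (bit 5 = 1)
position 4: 100 → 0  (bit 4 = 0)
position 0: 011 → 0  (bit 3 = 0)
position 6: 010 → 0  (bit 2 = 0)
position 5: 001 → 0  (bit 1 = 0)
position 10: 000 → 1  (bit 0 = 1)
bits b7..b0 = 10100001 = 161

161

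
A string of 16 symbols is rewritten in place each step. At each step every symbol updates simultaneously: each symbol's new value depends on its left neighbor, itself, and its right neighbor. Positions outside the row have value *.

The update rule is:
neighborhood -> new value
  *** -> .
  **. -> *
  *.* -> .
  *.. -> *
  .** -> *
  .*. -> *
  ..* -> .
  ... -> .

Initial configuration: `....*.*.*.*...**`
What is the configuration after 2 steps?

*...*.*.*.**..*.
**..*.*.*.***.*.

**..*.*.*.***.*.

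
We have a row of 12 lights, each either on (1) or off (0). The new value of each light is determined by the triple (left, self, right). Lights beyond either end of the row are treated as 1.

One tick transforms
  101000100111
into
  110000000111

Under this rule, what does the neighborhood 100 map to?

At position 3 the neighborhood is 100; the next row has 0 there.

0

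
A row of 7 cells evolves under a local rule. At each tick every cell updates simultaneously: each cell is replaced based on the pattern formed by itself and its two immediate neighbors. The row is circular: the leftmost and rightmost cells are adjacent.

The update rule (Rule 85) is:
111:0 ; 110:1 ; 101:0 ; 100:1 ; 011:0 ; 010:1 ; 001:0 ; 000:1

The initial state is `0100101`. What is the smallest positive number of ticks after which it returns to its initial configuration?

tick 1: 0110101
tick 2: 0010101
tick 3: 1010101
tick 4: 1010100
tick 5: 1010110
tick 6: 1010010
tick 7: 1011010
tick 8: 1001010
tick 9: 1101010
tick 10: 0101010
tick 11: 0101011
tick 12: 0101001
tick 13: 0101101
tick 14: 0100101

14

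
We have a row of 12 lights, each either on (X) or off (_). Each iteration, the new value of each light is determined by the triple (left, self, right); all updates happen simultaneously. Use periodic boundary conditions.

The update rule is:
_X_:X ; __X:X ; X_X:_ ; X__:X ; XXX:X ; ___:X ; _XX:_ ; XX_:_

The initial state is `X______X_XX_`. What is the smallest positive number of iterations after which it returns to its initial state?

5

XXXXXXXX____
_XXXXXX_XXXX
__XXXX___XX_
XX_XX_XXX__X
X______X_XX_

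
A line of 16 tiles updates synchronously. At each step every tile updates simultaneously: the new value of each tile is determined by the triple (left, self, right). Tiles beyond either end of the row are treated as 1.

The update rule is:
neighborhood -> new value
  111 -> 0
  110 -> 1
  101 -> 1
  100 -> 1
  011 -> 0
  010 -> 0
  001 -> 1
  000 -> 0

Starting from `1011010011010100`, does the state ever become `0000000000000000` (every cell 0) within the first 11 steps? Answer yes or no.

1101101101101011
0110110110110100
1011011011011011
1101101101101100
0110110110110111
1011011011011000
1101101101101101
0110110110110110
1011011011011011  (repeats step 3; period 6)
step 11: 0110110110110111
step 11 is 0110110110110111, still not uniform 0

no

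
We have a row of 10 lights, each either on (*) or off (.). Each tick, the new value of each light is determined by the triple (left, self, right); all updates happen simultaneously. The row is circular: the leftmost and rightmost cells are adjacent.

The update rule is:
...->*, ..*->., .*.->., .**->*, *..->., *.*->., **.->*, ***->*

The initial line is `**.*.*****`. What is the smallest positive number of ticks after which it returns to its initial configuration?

2

**...*****
**.*.*****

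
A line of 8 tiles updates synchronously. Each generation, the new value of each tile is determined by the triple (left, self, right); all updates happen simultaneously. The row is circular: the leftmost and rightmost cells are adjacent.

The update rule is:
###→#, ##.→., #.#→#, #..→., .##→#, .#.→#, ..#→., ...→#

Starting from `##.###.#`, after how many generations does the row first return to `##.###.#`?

4

generation 1: #.###.##
generation 2: .###.###
generation 3: ###.###.
generation 4: ##.###.#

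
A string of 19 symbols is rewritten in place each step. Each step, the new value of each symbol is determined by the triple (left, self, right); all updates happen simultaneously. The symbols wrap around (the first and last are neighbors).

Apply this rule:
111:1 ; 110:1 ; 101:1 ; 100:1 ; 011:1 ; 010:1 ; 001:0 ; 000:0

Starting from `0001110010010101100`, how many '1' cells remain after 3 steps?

0001111011011111110
0001111111111111111
1001111111111111111
count of 1: 17

17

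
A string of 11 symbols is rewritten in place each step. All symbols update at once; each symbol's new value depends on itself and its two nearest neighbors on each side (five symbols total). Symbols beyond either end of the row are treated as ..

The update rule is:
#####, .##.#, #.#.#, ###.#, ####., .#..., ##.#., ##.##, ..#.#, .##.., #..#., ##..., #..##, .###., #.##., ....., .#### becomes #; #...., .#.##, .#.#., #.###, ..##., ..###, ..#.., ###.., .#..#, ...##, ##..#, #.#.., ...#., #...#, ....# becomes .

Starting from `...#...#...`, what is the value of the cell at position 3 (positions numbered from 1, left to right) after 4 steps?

#...#...#.#
.#...#..#..
..#....#.#.
...#...#..#
position 3 holds .

.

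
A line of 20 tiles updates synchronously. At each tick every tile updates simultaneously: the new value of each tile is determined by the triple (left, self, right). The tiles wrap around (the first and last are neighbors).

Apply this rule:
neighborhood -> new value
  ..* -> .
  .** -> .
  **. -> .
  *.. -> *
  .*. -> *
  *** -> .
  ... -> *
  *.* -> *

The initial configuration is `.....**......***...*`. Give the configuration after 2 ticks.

****...*****....**.*
....**......***...*.

....**......***...*.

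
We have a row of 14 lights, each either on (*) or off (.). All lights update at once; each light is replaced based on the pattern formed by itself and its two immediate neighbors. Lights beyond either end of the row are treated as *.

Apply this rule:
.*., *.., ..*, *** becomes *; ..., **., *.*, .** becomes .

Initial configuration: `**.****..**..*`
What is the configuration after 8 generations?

.*..***.*...*.

generation 1: *...**.**..**.
generation 2: .*.*.....**...
generation 3: .*.**...*..*.*
generation 4: .*...*.*****..
generation 5: .**.**..***.**
generation 6: ......**.*...*
generation 7: *....*...**.*.
generation 8: .*..***.*...*.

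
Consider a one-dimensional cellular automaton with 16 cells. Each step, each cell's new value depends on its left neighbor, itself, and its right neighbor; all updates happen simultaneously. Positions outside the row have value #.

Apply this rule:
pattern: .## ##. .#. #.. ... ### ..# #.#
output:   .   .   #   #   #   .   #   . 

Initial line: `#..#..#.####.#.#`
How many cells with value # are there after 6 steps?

9

.######......#..
.......#########
#######.........
.......#########  (repeats step 2; period 2)
step 6: .......#########
count of #: 9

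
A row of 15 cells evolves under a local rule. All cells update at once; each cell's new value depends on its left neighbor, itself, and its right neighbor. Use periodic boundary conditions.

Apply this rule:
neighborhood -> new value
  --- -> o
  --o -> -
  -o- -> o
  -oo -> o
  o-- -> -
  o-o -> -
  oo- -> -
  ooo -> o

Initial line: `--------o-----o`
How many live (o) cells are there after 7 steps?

-oooooo-o-ooo-o
-ooooo--o-oo--o
-oooo---o-o---o
-ooo--o-o-o-o-o
-oo---o-o-o-o-o
-o--o-o-o-o-o-o
-o--o-o-o-o-o-o
count of o: 7

7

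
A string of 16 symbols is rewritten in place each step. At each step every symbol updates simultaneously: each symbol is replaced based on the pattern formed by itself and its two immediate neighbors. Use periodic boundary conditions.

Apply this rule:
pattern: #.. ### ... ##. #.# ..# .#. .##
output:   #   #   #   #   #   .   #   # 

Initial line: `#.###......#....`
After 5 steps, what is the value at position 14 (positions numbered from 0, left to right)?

##########.####.
################
################  (fixed point — unchanged through step 5)
position 14 holds #

#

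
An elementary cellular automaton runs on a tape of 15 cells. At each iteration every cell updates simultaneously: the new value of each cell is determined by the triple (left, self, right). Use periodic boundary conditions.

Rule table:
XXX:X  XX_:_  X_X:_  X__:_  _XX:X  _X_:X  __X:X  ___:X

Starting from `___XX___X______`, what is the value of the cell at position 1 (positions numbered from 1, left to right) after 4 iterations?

XXXX__XXX_XXXXX
XXX__XXX__XXXXX
XX__XXX__XXXXXX
X__XXX__XXXXXXX
position 1 holds X

X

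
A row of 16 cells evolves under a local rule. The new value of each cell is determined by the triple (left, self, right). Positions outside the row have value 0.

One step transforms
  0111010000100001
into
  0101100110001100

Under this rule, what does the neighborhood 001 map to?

At position 0 the neighborhood is 001; the next row has 0 there.

0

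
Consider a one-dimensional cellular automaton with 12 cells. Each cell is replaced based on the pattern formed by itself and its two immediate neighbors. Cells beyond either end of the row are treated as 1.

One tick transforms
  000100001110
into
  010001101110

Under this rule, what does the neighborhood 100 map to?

At position 0 the neighborhood is 100; the next row has 0 there.

0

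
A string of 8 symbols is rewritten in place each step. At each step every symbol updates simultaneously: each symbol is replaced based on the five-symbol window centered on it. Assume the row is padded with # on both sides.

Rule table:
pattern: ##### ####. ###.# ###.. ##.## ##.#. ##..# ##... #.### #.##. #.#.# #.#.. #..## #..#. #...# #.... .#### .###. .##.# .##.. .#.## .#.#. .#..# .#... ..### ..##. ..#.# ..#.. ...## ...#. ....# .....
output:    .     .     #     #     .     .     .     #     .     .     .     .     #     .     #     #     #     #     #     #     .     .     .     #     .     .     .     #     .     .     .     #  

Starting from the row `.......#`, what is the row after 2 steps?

step 1: #####...
step 2: ....###.

....###.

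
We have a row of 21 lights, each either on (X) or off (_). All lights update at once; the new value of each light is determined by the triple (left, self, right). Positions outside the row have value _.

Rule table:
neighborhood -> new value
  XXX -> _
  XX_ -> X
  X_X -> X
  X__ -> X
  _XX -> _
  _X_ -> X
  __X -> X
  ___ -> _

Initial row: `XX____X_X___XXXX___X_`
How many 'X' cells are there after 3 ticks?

13

_XX__XXXXX_X___XX_XXX
X_XXX____XXXX_X_XX__X
XX__XX__X___XXXX_XXXX
count of X: 13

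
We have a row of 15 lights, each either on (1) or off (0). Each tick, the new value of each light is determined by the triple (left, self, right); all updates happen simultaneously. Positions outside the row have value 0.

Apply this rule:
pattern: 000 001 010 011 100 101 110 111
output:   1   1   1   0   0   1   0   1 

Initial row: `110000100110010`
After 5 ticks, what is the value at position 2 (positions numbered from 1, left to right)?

1

tick 1: 000111101000110
tick 2: 111011011011000
tick 3: 010100100100011
tick 4: 111101101101100
tick 5: 011010010010001
position 2 holds 1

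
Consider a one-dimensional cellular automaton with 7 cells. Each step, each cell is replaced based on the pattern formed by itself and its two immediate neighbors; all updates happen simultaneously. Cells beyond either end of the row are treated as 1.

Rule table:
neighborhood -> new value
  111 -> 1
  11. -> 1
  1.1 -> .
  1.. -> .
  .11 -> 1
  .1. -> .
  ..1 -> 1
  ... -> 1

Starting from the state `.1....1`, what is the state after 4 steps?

.111111

step 1: ...1111
step 2: .111111
step 3: .111111  (fixed point — unchanged through step 4)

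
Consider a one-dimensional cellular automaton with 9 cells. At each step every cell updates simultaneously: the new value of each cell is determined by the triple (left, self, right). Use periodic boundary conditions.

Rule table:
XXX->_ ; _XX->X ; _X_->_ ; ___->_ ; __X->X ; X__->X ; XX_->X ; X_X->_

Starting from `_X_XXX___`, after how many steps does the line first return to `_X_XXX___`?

step 1: X__X_XX__
step 2: _XX__XXXX
step 3: _XXXXX__X
step 4: _X___XXX_
step 5: X_X_XX_XX
step 6: X___XX_X_
step 7: _X_XXX___

7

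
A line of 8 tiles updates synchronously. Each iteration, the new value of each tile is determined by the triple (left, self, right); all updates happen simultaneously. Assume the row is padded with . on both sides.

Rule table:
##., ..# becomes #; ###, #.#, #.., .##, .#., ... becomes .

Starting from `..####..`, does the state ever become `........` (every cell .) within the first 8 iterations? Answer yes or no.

yes

iteration 1: .#...#..
iteration 2: #...#...
iteration 3: ...#....
iteration 4: ..#.....
iteration 5: .#......
iteration 6: #.......
iteration 7: ........
all cells are . at iteration 7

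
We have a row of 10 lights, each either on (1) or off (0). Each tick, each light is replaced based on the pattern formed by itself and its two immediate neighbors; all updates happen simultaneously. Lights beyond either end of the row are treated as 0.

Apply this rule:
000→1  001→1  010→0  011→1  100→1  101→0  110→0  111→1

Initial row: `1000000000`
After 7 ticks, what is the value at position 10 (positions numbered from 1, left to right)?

1

0111111111
1111111110
1111111101
1111111000
1111110111
1111100110
1111011101
position 10 holds 1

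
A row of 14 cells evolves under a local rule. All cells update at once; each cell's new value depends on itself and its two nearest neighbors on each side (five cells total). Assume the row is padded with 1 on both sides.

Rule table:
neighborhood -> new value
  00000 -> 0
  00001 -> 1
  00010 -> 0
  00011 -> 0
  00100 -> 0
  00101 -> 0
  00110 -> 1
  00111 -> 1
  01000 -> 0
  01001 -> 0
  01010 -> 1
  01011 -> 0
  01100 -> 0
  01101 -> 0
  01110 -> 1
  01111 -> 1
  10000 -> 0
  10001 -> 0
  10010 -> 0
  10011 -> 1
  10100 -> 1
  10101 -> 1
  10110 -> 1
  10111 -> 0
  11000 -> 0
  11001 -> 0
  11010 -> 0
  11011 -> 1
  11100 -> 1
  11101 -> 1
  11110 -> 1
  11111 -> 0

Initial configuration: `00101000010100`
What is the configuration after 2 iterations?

iteration 1: 00011001001101
iteration 2: 00010000011010

00010000011010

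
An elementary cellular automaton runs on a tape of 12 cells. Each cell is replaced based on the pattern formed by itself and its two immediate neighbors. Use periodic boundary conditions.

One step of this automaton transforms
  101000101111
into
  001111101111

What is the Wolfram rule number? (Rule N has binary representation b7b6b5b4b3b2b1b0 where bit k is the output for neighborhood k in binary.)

159

position 9: 111 → 1  (bit 7 = 1)
position 0: 110 → 0  (bit 6 = 0)
position 1: 101 → 0  (bit 5 = 0)
position 3: 100 → 1  (bit 4 = 1)
position 8: 011 → 1  (bit 3 = 1)
position 2: 010 → 1  (bit 2 = 1)
position 5: 001 → 1  (bit 1 = 1)
position 4: 000 → 1  (bit 0 = 1)
bits b7..b0 = 10011111 = 159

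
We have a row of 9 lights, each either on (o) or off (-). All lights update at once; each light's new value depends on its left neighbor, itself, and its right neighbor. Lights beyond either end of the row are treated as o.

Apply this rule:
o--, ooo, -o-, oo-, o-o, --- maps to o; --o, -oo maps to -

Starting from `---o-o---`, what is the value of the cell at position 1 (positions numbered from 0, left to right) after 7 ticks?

o

oo-ooooo-
ooo-ooooo
oooo-oooo
ooooo-ooo
oooooo-oo
ooooooo-o
oooooooo-
position 1 holds o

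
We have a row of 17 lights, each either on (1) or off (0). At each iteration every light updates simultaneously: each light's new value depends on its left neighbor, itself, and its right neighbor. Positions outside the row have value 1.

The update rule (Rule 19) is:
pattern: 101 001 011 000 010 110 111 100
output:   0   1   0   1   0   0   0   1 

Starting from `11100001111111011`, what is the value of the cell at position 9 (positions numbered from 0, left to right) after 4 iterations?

1

00011110000000000
11100001111111111
00011110000000000  (repeats iteration 1; period 2)
iteration 4: 11100001111111111
position 9 holds 1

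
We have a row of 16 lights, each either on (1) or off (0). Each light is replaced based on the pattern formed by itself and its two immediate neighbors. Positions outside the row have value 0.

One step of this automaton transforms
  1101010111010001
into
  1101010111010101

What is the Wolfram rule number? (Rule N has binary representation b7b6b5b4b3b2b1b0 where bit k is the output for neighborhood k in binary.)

205

position 8: 111 → 1  (bit 7 = 1)
position 1: 110 → 1  (bit 6 = 1)
position 2: 101 → 0  (bit 5 = 0)
position 12: 100 → 0  (bit 4 = 0)
position 0: 011 → 1  (bit 3 = 1)
position 3: 010 → 1  (bit 2 = 1)
position 14: 001 → 0  (bit 1 = 0)
position 13: 000 → 1  (bit 0 = 1)
bits b7..b0 = 11001101 = 205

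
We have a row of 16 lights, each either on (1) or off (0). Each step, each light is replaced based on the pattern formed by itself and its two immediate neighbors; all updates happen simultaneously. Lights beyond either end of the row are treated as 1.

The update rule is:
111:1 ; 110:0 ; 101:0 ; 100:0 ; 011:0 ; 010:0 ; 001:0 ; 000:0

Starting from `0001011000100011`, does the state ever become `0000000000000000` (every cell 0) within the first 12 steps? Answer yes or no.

yes

0000000000000001
0000000000000000
all cells are 0 at step 2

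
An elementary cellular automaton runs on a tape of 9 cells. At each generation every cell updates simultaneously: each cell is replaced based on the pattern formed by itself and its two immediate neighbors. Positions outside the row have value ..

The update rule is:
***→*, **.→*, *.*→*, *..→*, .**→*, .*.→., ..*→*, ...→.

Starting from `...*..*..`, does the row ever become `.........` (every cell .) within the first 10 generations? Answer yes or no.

no

..*.**.*.
.*.****.*
*.******.
.********
*********
*********  (fixed point — unchanged through generation 10)
generation 10 is *********, still not uniform .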